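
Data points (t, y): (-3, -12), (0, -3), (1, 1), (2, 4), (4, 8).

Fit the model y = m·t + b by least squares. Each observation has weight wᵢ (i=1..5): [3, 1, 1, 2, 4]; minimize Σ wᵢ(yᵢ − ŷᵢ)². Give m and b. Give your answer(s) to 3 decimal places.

m = 2.886, b = -2.967

The normal system XᵀWX·[m, b]ᵀ = XᵀWy is [[100, 12]; [12, 11]]·[m, b]ᵀ = [253, 2]ᵀ.
Eliminating b: 11·(row 1) − 12·(row 2) gives 956·m = 11·253 − 12·2 = 2759, so m = 2759/956.
Then b = (2 − 12·(2759/956))/11 = -709/239.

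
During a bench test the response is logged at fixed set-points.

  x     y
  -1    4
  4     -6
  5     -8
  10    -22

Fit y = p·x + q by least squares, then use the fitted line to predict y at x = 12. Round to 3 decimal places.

ŷ = -25.705

The normal system MᵀM·[p, q]ᵀ = Mᵀy is [[142, 18]; [18, 4]]·[p, q]ᵀ = [-288, -32]ᵀ.
Eliminating q: 4·(row 1) − 18·(row 2) gives 244·p = 4·(-288) − 18·(-32) = -576, so p = -144/61.
Then q = ((-32) − 18·(-144/61))/4 = 160/61.
At x = 12: ŷ = (-144/61)·(12) + (160/61)·(1) = -1568/61.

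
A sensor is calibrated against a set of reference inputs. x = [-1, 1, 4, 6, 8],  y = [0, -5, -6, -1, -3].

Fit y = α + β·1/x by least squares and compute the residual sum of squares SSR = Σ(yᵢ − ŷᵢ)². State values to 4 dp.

SSR = 11.6682

Forming AᵀA = [[5, 13/24]; [13/24, 1213/576]] and Aᵀy = [-15, -169/24]ᵀ gives AᵀA·[α, β]ᵀ = Aᵀy.
Eliminating β: (1213/576)·(row 1) − (13/24)·(row 2) gives (737/72)·α = (1213/576)·(-15) − (13/24)·(-169/24) = -7999/288, so α = -7999/2948.
Then β = ((-169/24) − (13/24)·(-7999/2948))/(1213/576) = -1950/737.
Residuals: 199/2948, 1059/2948, -7739/2948, 6351/2948, 65/1474; SSR = 17199/1474.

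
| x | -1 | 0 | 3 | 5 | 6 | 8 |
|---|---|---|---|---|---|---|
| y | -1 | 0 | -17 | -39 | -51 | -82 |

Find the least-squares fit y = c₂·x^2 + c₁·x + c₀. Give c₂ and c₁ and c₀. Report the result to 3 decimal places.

Setting ∂/∂c₂ … = 0 gives: 6099·c₂ + 879·c₁ + 135·c₀ = -8213;  879·c₂ + 135·c₁ + 21·c₀ = -1207;  135·c₂ + 21·c₁ + 6·c₀ = -190.
Solving the 3×3 system (Gaussian elimination) gives c₂ = -911/960, c₁ = -813/320, c₀ = -683/480.

c₂ = -0.949, c₁ = -2.541, c₀ = -1.423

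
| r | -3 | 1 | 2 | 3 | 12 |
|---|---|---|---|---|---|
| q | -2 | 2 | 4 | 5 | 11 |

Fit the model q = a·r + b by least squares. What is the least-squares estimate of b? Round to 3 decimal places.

The normal system XᵀX·[a, b]ᵀ = Xᵀq is [[167, 15]; [15, 5]]·[a, b]ᵀ = [163, 20]ᵀ.
det = 167·5 − 15² = 610.
a = (163·5 − 15·20)/610 = 103/122; b = (167·20 − 15·163)/610 = 179/122.

b = 1.467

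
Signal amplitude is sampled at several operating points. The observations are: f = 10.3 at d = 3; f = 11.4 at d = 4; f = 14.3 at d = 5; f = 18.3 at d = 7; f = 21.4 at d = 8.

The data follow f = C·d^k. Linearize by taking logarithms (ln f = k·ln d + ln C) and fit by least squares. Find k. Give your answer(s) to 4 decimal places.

k = 0.7600

Taking logs, ln f = k·ln d + ln C, so regress ln f on ln d.
XᵀX = [[13.8297, 8.1197]; [8.1197, 5]], rhs = [22.2441, 13.3963]ᵀ  (here Σln d = 8.1197, Σ(ln d)² = 13.8297, Σln f = 13.3963, Σln d·ln f = 22.2441).
Solving (det = 3.2190): k = 0.75997, ln C = 1.44512.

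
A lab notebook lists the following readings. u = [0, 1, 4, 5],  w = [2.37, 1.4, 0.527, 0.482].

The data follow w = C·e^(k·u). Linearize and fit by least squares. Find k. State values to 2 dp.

Linearized form: ln w = k·u + ln C. From the 4 transformed points,
AᵀA = [[42.0000, 10.0000]; [10.0000, 4]], rhs = [-5.8748, -0.1710]ᵀ  (here Σu = 10.0000, Σ(u)² = 42.0000, Σln w = -0.1710, Σu·ln w = -5.8748).
Δ = 42.0000·4 − (10.0000)² = 68.0000; k = (-5.8748·4 − 10.0000·-0.1710)/68.0000 = -0.32043, ln C = (42.0000·-0.1710 − 10.0000·-5.8748)/68.0000 = 0.75832.

k = -0.32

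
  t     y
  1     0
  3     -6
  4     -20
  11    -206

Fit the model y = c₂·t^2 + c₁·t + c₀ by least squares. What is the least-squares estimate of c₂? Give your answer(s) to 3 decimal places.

With design matrix M, MᵀM = [[14979, 1423, 147]; [1423, 147, 19]; [147, 19, 4]] and Mᵀy = [-25300, -2364, -232]ᵀ.
Row-reducing yields c₂ = -18645/9109, c₁ = 35549/9109, c₀ = -11976/9109.

c₂ = -2.047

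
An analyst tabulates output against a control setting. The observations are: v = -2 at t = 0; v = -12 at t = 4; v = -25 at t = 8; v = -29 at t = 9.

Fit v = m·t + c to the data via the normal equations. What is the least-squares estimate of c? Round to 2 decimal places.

c = -1.28

From the data, Σt·t = 161, Σt = 21, Σ1 = 4.
And Σt·v = -509, Σv = -68.
XᵀX·[m, c]ᵀ = Xᵀv becomes [[161, 21]; [21, 4]]·[m, c]ᵀ = [-509, -68]ᵀ.
Determinant 161·4 − 21² = 203.
m = ((-509)·4 − 21·(-68))/203 = -608/203; c = (161·(-68) − 21·(-509))/203 = -37/29.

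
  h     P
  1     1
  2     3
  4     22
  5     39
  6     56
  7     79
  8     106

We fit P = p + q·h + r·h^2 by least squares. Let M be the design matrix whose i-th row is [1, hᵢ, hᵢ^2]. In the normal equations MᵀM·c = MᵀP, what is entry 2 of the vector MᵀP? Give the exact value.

2027

Entry 2 ↔ basis h, so (MᵀP)_{2} = Σᵢ (h)·Pᵢ = (1)·(1) + (2)·(3) + (4)·(22) + (5)·(39) + (6)·(56) + (7)·(79) + (8)·(106) = 2027.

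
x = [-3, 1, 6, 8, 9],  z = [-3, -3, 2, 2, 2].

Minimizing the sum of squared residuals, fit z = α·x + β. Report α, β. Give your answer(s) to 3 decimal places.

Normal-equation sums: Σx·x = 191, Σx = 21, Σ1 = 5.
Moment sums: Σx·z = 52, Σz = 0.
Determinant 191·5 − 21² = 514.
α = (52·5 − 21·0)/514 = 130/257; β = (191·0 − 21·52)/514 = -546/257.

α = 0.506, β = -2.125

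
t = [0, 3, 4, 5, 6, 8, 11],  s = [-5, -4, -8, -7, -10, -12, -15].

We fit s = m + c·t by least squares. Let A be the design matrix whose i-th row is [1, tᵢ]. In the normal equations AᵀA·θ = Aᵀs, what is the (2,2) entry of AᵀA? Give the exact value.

Row 2 ↔ basis t, column 2 ↔ basis t, so (AᵀA)_{2,2} = Σᵢ (t)·(t) = (0)·(0) + (3)·(3) + (4)·(4) + (5)·(5) + (6)·(6) + (8)·(8) + (11)·(11) = 271.

271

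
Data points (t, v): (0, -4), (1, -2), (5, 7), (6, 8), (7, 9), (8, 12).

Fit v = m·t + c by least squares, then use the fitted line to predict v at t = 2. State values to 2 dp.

v̂ = 0.09

Setting ∂/∂m … = 0 gives: 175·m + 27·c = 240;  27·m + 6·c = 30.
(Σt·t = 175, Σt = 27, Σ1 = 6, Σt·v = 240, Σv = 30.)
Eliminating c: 6·(row 1) − 27·(row 2) gives 321·m = 6·240 − 27·30 = 630, so m = 210/107.
Then c = (30 − 27·(210/107))/6 = -410/107.
At t = 2: v̂ = (210/107)·(2) + (-410/107)·(1) = 10/107.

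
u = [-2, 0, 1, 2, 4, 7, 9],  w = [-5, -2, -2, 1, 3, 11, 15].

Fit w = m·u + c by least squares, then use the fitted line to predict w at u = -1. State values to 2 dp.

ŵ = -4.43

Compute the Gram sums: Σu·u = 155, Σu = 21, Σ1 = 7.
Right-hand side: Σu·w = 234, Σw = 21.
MᵀM·[m, c]ᵀ = Mᵀw becomes [[155, 21]; [21, 7]]·[m, c]ᵀ = [234, 21]ᵀ.
Δ = 155·7 − 21² = 644.
m = (234·7 − 21·21)/644 = 171/92; c = (155·21 − 21·234)/644 = -237/92.
At u = -1: ŵ = (171/92)·(-1) + (-237/92)·(1) = -102/23.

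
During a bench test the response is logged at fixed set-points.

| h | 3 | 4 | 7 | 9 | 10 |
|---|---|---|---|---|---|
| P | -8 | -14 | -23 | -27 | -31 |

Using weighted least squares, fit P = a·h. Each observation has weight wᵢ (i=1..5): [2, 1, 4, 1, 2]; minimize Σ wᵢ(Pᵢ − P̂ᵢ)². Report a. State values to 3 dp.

The normal system AᵀWA·[a]ᵀ = AᵀWP is [[511]]·[a]ᵀ = [-1611]ᵀ.
Hence a = -1611 / 511 ≈ -3.15264.

a = -3.153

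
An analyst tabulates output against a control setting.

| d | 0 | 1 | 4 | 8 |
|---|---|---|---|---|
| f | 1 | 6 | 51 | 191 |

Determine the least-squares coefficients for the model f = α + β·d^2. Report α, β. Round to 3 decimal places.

α = 2.504, β = 2.950

The normal equations are: 4·α + 81·β = 249;  81·α + 4353·β = 13046.
(Σ1 = 4, Σd^2 = 81, Σd^2·d^2 = 4353, Σf = 249, Σd^2·f = 13046.)
Δ = 4·4353 − 81² = 10851.
α = (249·4353 − 81·13046)/10851 = 9057/3617; β = (4·13046 − 81·249)/10851 = 32015/10851.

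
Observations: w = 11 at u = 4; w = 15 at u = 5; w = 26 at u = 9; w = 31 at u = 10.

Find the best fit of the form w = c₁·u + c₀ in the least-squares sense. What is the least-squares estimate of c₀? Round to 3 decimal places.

The normal system AᵀA·[c₁, c₀]ᵀ = Aᵀw is [[222, 28]; [28, 4]]·[c₁, c₀]ᵀ = [663, 83]ᵀ.
Eliminating c₀: 4·(row 1) − 28·(row 2) gives 104·c₁ = 4·663 − 28·83 = 328, so c₁ = 41/13.
Then c₀ = (83 − 28·(41/13))/4 = -69/52.

c₀ = -1.327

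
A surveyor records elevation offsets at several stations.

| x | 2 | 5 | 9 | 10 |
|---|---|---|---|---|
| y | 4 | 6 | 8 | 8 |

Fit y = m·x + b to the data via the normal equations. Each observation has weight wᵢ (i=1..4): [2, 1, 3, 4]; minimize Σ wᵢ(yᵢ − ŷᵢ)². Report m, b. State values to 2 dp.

m = 0.51, b = 3.14

Forming MᵀWM = [[676, 76]; [76, 10]] and MᵀWy = [582, 70]ᵀ gives MᵀWM·[m, b]ᵀ = MᵀWy.
Determinant 676·10 − 76² = 984.
m = (582·10 − 76·70)/984 = 125/246; b = (676·70 − 76·582)/984 = 386/123.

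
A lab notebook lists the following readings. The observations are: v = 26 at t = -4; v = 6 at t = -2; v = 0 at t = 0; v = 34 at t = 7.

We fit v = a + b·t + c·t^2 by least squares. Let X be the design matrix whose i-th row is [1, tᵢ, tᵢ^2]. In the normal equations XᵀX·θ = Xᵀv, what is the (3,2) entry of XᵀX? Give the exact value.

Row 3 ↔ basis t^2, column 2 ↔ basis t, so (XᵀX)_{3,2} = Σᵢ (t^2)·(t) = (16)·(-4) + (4)·(-2) + (0)·(0) + (49)·(7) = 271.

271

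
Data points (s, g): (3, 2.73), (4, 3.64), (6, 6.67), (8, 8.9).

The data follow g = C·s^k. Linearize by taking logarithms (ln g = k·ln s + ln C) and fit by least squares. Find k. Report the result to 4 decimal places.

Let Y = ln g. Fitting Y = k·ln s + ln C by least squares:
AᵀA = [[10.6632, 6.3561]; [6.3561, 4]], rhs = [10.8403, 6.3800]ᵀ  (here Σln s = 6.3561, Σ(ln s)² = 10.6632, Σln g = 6.3800, Σln s·ln g = 10.8403).
Solving (det = 2.2529): k = 1.24700, ln C = -0.38653.

k = 1.2470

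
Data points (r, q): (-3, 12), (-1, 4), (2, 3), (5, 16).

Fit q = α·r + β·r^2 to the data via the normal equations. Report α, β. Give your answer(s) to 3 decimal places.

From the data, Σr·r = 39, Σr·r^2 = 105, Σr^2·r^2 = 723.
Right-hand side: Σr·q = 46, Σr^2·q = 524.
AᵀA·[α, β]ᵀ = Aᵀq becomes [[39, 105]; [105, 723]]·[α, β]ᵀ = [46, 524]ᵀ.
Determinant 39·723 − 105² = 17172.
α = (46·723 − 105·524)/17172 = -403/318; β = (39·524 − 105·46)/17172 = 289/318.

α = -1.267, β = 0.909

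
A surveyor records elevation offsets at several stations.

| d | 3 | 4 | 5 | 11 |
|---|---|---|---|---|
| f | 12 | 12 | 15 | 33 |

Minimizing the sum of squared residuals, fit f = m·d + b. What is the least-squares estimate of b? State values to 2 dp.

Setting ∂/∂m … = 0 gives: 171·m + 23·b = 522;  23·m + 4·b = 72.
Eliminating b: 4·(row 1) − 23·(row 2) gives 155·m = 4·522 − 23·72 = 432, so m = 432/155.
Then b = (72 − 23·(432/155))/4 = 306/155.

b = 1.97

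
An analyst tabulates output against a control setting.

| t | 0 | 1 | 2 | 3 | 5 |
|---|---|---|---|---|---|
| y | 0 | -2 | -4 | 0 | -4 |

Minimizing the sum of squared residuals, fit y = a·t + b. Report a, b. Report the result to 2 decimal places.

a = -0.54, b = -0.81

Forming AᵀA = [[39, 11]; [11, 5]] and Aᵀy = [-30, -10]ᵀ gives AᵀA·[a, b]ᵀ = Aᵀy.
Eliminating b: 5·(row 1) − 11·(row 2) gives 74·a = 5·(-30) − 11·(-10) = -40, so a = -20/37.
Then b = ((-10) − 11·(-20/37))/5 = -30/37.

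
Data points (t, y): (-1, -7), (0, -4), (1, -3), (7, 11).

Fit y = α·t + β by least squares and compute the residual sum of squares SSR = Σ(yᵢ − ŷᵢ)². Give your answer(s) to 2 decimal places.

Normal-equation sums: Σt·t = 51, Σt = 7, Σ1 = 4.
For Xᵀy: Σt·y = 81, Σy = -3.
Eliminating β: 4·(row 1) − 7·(row 2) gives 155·α = 4·81 − 7·(-3) = 345, so α = 69/31.
Then β = ((-3) − 7·(69/31))/4 = -144/31.
Residuals: -4/31, 20/31, -18/31, 2/31; SSR = 24/31.

SSR = 0.77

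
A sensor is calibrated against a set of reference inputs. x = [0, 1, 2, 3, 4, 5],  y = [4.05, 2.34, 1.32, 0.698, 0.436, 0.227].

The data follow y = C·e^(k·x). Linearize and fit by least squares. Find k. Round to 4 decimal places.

With ln yᵢ as the transformed response and xᵢ as the regressor:
Σx = 15.0000, Σ(x)² = 55.0000, Σln y = -0.1460, Σx·ln y = -10.4077.
Normal system: [[55.0000, 15.0000]; [15.0000, 6]]·[k, ln C]ᵀ = [-10.4077, -0.1460]ᵀ.
Slope k = (n·Σx·ln y − Σx·Σln y)/(n·Σ(x)² − (Σx)²) = (6·-10.4077 − 15.0000·-0.1460)/105.0000 = -0.57387; ln C = (Σln y − k·Σx)/n = 1.41036.

k = -0.5739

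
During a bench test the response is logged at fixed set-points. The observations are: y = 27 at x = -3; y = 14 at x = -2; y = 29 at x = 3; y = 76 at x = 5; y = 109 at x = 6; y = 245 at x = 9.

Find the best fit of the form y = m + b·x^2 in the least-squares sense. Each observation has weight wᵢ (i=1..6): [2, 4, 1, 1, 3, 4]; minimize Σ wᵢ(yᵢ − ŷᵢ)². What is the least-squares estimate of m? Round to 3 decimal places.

Entries of MᵀWM: Σwᵢ·1 = 15, Σwᵢ·x^2 = 500, Σwᵢ·x^2·x^2 = 31064.
And Σwᵢ·y = 1522, Σwᵢ·x^2·y = 94023.
So MᵀWM·[m, b]ᵀ = MᵀWy: [[15, 500]; [500, 31064]]·[m, b]ᵀ = [1522, 94023]ᵀ.
Eliminating b: 31064·(row 1) − 500·(row 2) gives 215960·m = 31064·1522 − 500·94023 = 267908, so m = 66977/53990.
Then b = (94023 − 500·(66977/53990))/31064 = 129869/43192.

m = 1.241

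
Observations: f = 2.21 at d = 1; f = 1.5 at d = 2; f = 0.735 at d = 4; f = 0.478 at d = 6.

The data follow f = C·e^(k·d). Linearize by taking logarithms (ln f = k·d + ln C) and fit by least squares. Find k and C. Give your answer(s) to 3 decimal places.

Taking logs, ln f = k·d + ln C, so regress ln f on d.
Σd = 13.0000, Σ(d)² = 57.0000, Σln f = 0.1524, Σd·ln f = -4.0565.
Equations: 57.0000·k + 13.0000·ln C = -4.0565;  13.0000·k + 4·ln C = 0.1524.
Slope k = (n·Σd·ln f − Σd·Σln f)/(n·Σ(d)² − (Σd)²) = (4·-4.0565 − 13.0000·0.1524)/59.0000 = -0.30860; ln C = (Σln f − k·Σd)/n = 1.04106, so C = exp(1.04106) = 2.83223.

k = -0.309, C = 2.832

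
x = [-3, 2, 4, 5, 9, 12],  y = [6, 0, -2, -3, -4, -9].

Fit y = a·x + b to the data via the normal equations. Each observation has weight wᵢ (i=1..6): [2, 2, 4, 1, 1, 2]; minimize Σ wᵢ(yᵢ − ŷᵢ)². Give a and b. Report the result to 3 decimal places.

a = -0.943, b = 2.338

Sums needed: Σwᵢ·x·x = 484, Σwᵢ·x = 52, Σwᵢ·1 = 12.
Right-hand side: Σwᵢ·x·y = -335, Σwᵢ·y = -21.
Eliminating b: 12·(row 1) − 52·(row 2) gives 3104·a = 12·(-335) − 52·(-21) = -2928, so a = -183/194.
Then b = ((-21) − 52·(-183/194))/12 = 907/388.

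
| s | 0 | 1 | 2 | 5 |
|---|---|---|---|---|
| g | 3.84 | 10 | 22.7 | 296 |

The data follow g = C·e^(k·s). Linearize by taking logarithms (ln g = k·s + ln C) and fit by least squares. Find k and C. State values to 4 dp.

k = 0.8627, C = 4.0142

Linearized form: ln g = k·s + ln C. From the 4 transformed points,
Σs = 8.0000, Σ(s)² = 30.0000, Σln g = 12.4608, Σs·ln g = 36.9991.
Equations: 30.0000·k + 8.0000·ln C = 36.9991;  8.0000·k + 4·ln C = 12.4608.
Solving (det = 56.0000): k = 0.86268, ln C = 1.38983, so C = exp(1.38983) = 4.01417.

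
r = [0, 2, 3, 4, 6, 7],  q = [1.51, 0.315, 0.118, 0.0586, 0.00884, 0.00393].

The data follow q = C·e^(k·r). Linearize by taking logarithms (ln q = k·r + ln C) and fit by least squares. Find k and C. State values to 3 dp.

Taking logs, ln q = k·r + ln C, so regress ln q on r.
Σr = 22.0000, Σ(r)² = 114.0000, Σln q = -15.9847, Σr·ln q = -87.2143.
Equations: 114.0000·k + 22.0000·ln C = -87.2143;  22.0000·k + 6·ln C = -15.9847.
Slope k = (n·Σr·ln q − Σr·Σln q)/(n·Σ(r)² − (Σr)²) = (6·-87.2143 − 22.0000·-15.9847)/200.0000 = -0.85811; ln C = (Σln q − k·Σr)/n = 0.48226, so C = exp(0.48226) = 1.61974.

k = -0.858, C = 1.620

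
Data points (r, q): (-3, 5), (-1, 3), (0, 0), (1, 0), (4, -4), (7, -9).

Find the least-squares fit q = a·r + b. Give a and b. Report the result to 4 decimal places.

a = -1.3827, b = 1.0102

From the data, Σr·r = 76, Σr = 8, Σ1 = 6.
For Xᵀq: Σr·q = -97, Σq = -5.
Δ = 76·6 − 8² = 392.
a = ((-97)·6 − 8·(-5))/392 = -271/196; b = (76·(-5) − 8·(-97))/392 = 99/98.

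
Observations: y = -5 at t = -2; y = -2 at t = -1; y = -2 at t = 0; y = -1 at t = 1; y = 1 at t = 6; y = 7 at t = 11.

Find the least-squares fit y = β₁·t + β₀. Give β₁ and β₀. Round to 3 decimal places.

β₁ = 0.789, β₀ = -2.305

Setting ∂/∂β₁ … = 0 gives: 163·β₁ + 15·β₀ = 94;  15·β₁ + 6·β₀ = -2.
Δ = 163·6 − 15² = 753.
β₁ = (94·6 − 15·(-2))/753 = 198/251; β₀ = (163·(-2) − 15·94)/753 = -1736/753.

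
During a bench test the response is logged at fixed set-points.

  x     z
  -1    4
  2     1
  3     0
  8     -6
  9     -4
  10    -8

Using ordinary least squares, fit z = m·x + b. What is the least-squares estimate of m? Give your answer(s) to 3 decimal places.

Setting ∂/∂m … = 0 gives: 259·m + 31·b = -166;  31·m + 6·b = -13.
Eliminating b: 6·(row 1) − 31·(row 2) gives 593·m = 6·(-166) − 31·(-13) = -593, so m = -1.
Then b = ((-13) − 31·(-1))/6 = 3.

m = -1.000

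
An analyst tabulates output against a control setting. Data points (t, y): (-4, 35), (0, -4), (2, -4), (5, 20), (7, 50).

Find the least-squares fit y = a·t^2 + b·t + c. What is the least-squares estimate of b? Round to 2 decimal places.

Setting ∂/∂a … = 0 gives: 3298·a + 412·b + 94·c = 3494;  412·a + 94·b + 10·c = 302;  94·a + 10·b + 5·c = 97.
(Σt^2·t^2 = 3298, Σt^2·t = 412, Σt^2 = 94, Σt·t = 94, Σt = 10, Σ1 = 5, Σt^2·y = 3494, Σt·y = 302, Σy = 97.)
Row-reducing yields a = 41424/26293, b = -87018/26293, c = -94651/26293.

b = -3.31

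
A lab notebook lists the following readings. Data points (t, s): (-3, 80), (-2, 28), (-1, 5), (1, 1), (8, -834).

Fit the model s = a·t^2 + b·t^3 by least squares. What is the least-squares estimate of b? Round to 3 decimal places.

AᵀA·[a, b]ᵀ = Aᵀs reads: 4195·a + 32493·b = -52538;  32493·a + 262939·b = -429396.
(Σt^2·t^2 = 4195, Σt^2·t^3 = 32493, Σt^3·t^3 = 262939, Σt^2·s = -52538, Σt^3·s = -429396.)
Determinant 4195·262939 − 32493² = 47234056.
a = ((-52538)·262939 − 32493·(-429396))/47234056 = 69037523/23617028; b = (4195·(-429396) − 32493·(-52538))/47234056 = -47099493/23617028.

b = -1.994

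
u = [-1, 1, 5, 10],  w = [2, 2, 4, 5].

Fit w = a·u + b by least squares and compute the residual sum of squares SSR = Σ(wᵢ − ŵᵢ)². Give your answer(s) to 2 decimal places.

Sums needed: Σu·u = 127, Σu = 15, Σ1 = 4.
And Σu·w = 70, Σw = 13.
So AᵀA·[a, b]ᵀ = Aᵀw: [[127, 15]; [15, 4]]·[a, b]ᵀ = [70, 13]ᵀ.
Eliminating b: 4·(row 1) − 15·(row 2) gives 283·a = 4·70 − 15·13 = 85, so a = 85/283.
Then b = (13 − 15·(85/283))/4 = 601/283.
Residuals: 50/283, -120/283, 106/283, -36/283; SSR = 104/283.

SSR = 0.37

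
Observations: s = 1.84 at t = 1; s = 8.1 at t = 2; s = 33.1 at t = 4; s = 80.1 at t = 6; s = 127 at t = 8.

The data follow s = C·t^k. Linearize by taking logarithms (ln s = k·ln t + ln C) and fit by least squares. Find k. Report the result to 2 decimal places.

k = 2.05

Linearized form: ln s = k·ln t + ln C. From the 5 transformed points,
Σln t = 5.9506, Σ(ln t)² = 9.9367, Σln s = 15.4286, Σln t·ln s = 24.2283.
Equations: 9.9367·k + 5.9506·ln C = 24.2283;  5.9506·k + 5·ln C = 15.4286.
Δ = 9.9367·5 − (5.9506)² = 14.2736; k = (24.2283·5 − 5.9506·15.4286)/14.2736 = 2.05495, ln C = (9.9367·15.4286 − 5.9506·24.2283)/14.2736 = 0.64008.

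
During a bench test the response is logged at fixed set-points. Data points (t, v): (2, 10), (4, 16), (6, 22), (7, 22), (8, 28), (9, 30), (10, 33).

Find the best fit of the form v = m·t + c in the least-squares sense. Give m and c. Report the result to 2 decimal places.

m = 2.85, c = 4.27

Forming AᵀA = [[350, 46]; [46, 7]] and Aᵀv = [1194, 161]ᵀ gives AᵀA·[m, c]ᵀ = Aᵀv.
Δ = 350·7 − 46² = 334.
m = (1194·7 − 46·161)/334 = 476/167; c = (350·161 − 46·1194)/334 = 713/167.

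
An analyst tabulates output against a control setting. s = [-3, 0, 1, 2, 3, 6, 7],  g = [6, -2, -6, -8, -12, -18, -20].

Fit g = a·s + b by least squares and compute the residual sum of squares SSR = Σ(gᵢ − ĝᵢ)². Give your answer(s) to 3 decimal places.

SSR = 4.896

MᵀM·[a, b]ᵀ = Mᵀg reads: 108·a + 16·b = -324;  16·a + 7·b = -60.
(Σs·s = 108, Σs = 16, Σ1 = 7, Σs·g = -324, Σg = -60.)
Δ = 108·7 − 16² = 500.
a = ((-324)·7 − 16·(-60))/500 = -327/125; b = (108·(-60) − 16·(-324))/500 = -324/125.
Residuals: 93/125, 74/125, -99/125, -22/125, -39/25, 36/125, 113/125; SSR = 612/125.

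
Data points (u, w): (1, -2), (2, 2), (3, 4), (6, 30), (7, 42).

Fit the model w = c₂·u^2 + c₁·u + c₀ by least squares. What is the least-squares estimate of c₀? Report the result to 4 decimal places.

With design matrix M, MᵀM = [[3795, 595, 99]; [595, 99, 19]; [99, 19, 5]] and Mᵀw = [3180, 488, 76]ᵀ.
Solving the 3×3 system (Gaussian elimination) gives c₂ = 117/116, c₁ = -93/116, c₀ = -50/29.

c₀ = -1.7241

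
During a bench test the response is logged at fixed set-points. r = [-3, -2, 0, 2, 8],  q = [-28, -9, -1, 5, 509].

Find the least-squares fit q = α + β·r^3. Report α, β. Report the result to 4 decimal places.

From the data, Σ1 = 5, Σr^3 = 485, Σr^3·r^3 = 263001.
Right-hand side: Σq = 476, Σr^3·q = 261476.
So XᵀX·[α, β]ᵀ = Xᵀq: [[5, 485]; [485, 263001]]·[α, β]ᵀ = [476, 261476]ᵀ.
det = 5·263001 − 485² = 1079780.
α = (476·263001 − 485·261476)/1079780 = -406846/269945; β = (5·261476 − 485·476)/1079780 = 53826/53989.

α = -1.5071, β = 0.9970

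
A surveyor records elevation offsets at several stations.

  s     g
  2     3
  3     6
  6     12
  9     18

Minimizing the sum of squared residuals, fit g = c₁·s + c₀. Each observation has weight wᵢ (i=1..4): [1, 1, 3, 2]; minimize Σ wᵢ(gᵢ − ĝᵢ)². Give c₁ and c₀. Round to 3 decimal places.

MᵀWM·[c₁, c₀]ᵀ = MᵀWg reads: 283·c₁ + 41·c₀ = 564;  41·c₁ + 7·c₀ = 81.
Δ = 283·7 − 41² = 300.
c₁ = (564·7 − 41·81)/300 = 209/100; c₀ = (283·81 − 41·564)/300 = -67/100.

c₁ = 2.090, c₀ = -0.670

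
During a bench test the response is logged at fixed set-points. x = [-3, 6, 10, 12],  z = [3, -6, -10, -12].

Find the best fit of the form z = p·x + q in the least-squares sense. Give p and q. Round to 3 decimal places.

p = -1.000, q = 0.000

The normal system MᵀM·[p, q]ᵀ = Mᵀz is [[289, 25]; [25, 4]]·[p, q]ᵀ = [-289, -25]ᵀ.
Determinant 289·4 − 25² = 531.
p = ((-289)·4 − 25·(-25))/531 = -1; q = (289·(-25) − 25·(-289))/531 = 0.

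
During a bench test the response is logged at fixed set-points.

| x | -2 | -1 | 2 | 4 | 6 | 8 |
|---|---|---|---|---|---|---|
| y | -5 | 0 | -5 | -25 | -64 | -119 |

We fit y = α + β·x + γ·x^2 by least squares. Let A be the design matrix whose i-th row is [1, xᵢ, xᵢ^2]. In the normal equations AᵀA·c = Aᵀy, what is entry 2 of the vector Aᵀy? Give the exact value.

-1436

Entry 2 ↔ basis x, so (Aᵀy)_{2} = Σᵢ (x)·yᵢ = (-2)·(-5) + (-1)·(0) + (2)·(-5) + (4)·(-25) + (6)·(-64) + (8)·(-119) = -1436.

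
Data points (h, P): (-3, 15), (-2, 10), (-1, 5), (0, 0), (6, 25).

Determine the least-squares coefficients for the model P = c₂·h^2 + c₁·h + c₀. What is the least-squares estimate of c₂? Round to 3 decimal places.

c₂ = 0.984

Compute the Gram sums: Σh^2·h^2 = 1394, Σh^2·h = 180, Σh^2 = 50, Σh·h = 50, Σh = 0, Σ1 = 5.
For AᵀP: Σh^2·P = 1080, Σh·P = 80, ΣP = 55.
Normal equations: [[1394, 180, 50]; [180, 50, 0]; [50, 0, 5]]·[c₂, c₁, c₀]ᵀ = [1080, 80, 55]ᵀ.
Inverting the 3×3 Gram matrix, [c₂, c₁, c₀]ᵀ = [121/123, -398/205, 143/123]ᵀ.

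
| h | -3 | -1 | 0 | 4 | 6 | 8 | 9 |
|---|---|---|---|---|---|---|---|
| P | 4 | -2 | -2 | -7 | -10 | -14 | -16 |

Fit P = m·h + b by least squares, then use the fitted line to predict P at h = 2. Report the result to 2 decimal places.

Compute the Gram sums: Σh·h = 207, Σh = 23, Σ1 = 7.
Right-hand side: Σh·P = -354, ΣP = -47.
det = 207·7 − 23² = 920.
m = ((-354)·7 − 23·(-47))/920 = -1397/920; b = (207·(-47) − 23·(-354))/920 = -69/40.
At h = 2: P̂ = (-1397/920)·(2) + (-69/40)·(1) = -4381/920.

P̂ = -4.76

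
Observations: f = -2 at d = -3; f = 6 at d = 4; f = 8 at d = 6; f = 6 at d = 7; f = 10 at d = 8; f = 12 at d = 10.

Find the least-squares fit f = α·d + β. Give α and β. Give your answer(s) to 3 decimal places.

α = 1.032, β = 1.161

Forming AᵀA = [[274, 32]; [32, 6]] and Aᵀf = [320, 40]ᵀ gives AᵀA·[α, β]ᵀ = Aᵀf.
Determinant 274·6 − 32² = 620.
α = (320·6 − 32·40)/620 = 32/31; β = (274·40 − 32·320)/620 = 36/31.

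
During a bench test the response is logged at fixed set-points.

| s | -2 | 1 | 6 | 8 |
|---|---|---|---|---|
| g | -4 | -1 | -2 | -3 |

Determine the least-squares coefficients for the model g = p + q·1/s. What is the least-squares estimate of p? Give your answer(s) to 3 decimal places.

Entries of AᵀA: Σ1 = 4, Σ1/s = 19/24, Σ1/s·1/s = 745/576.
Right-hand side: Σg = -10, Σ1/s·g = 7/24.
Determinant 4·(745/576) − (19/24)² = 291/64.
p = ((-10)·(745/576) − (19/24)·(7/24))/(291/64) = -7583/2619; q = (4·(7/24) − (19/24)·(-10))/(291/64) = 1744/873.

p = -2.895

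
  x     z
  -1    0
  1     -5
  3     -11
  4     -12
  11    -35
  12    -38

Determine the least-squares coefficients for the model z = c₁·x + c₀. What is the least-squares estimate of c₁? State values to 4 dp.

c₁ = -2.9718

Forming AᵀA = [[292, 30]; [30, 6]] and Aᵀz = [-927, -101]ᵀ gives AᵀA·[c₁, c₀]ᵀ = Aᵀz.
Eliminating c₀: 6·(row 1) − 30·(row 2) gives 852·c₁ = 6·(-927) − 30·(-101) = -2532, so c₁ = -211/71.
Then c₀ = ((-101) − 30·(-211/71))/6 = -841/426.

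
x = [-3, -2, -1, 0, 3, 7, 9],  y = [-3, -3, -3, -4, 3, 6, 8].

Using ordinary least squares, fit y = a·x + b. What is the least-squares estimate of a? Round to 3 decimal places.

a = 1.037

Sums needed: Σx·x = 153, Σx = 13, Σ1 = 7.
Moment sums: Σx·y = 141, Σy = 4.
Normal equations: [[153, 13]; [13, 7]]·[a, b]ᵀ = [141, 4]ᵀ.
Determinant 153·7 − 13² = 902.
a = (141·7 − 13·4)/902 = 85/82; b = (153·4 − 13·141)/902 = -111/82.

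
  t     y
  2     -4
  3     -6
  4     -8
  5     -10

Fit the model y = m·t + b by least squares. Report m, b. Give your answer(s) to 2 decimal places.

Forming AᵀA = [[54, 14]; [14, 4]] and Aᵀy = [-108, -28]ᵀ gives AᵀA·[m, b]ᵀ = Aᵀy.
Eliminating b: 4·(row 1) − 14·(row 2) gives 20·m = 4·(-108) − 14·(-28) = -40, so m = -2.
Then b = ((-28) − 14·(-2))/4 = 0.

m = -2.00, b = 0.00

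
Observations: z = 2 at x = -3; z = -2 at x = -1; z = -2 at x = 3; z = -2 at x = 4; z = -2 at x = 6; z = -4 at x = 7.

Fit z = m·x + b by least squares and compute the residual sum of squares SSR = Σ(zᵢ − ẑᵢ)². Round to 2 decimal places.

Entries of AᵀA: Σx·x = 120, Σx = 16, Σ1 = 6.
And Σx·z = -58, Σz = -10.
Normal equations: [[120, 16]; [16, 6]]·[m, b]ᵀ = [-58, -10]ᵀ.
det = 120·6 − 16² = 464.
m = ((-58)·6 − 16·(-10))/464 = -47/116; b = (120·(-10) − 16·(-58))/464 = -17/29.
Residuals: 159/116, -211/116, -23/116, 6/29, 59/58, -67/116; SSR = 385/58.

SSR = 6.64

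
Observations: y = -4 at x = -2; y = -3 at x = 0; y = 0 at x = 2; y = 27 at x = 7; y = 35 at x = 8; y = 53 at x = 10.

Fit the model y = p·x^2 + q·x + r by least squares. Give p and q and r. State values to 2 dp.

Normal-equation sums: Σx^2·x^2 = 16529, Σx^2·x = 1855, Σx^2 = 221, Σx·x = 221, Σx = 25, Σ1 = 6.
Right-hand side: Σx^2·y = 8847, Σx·y = 1007, Σy = 108.
Solving the 3×3 system (Gaussian elimination) gives p = 36398/80571, q = 93092/80571, r = -92755/26857.

p = 0.45, q = 1.16, r = -3.45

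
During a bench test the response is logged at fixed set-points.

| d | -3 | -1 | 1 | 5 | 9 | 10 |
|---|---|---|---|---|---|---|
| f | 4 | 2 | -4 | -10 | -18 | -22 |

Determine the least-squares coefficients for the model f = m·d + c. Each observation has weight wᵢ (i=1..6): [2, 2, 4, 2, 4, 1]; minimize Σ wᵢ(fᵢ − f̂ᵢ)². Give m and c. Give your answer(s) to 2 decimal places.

AᵀWA·[m, c]ᵀ = AᵀWf reads: 498·m + 52·c = -1012;  52·m + 15·c = -118.
Determinant 498·15 − 52² = 4766.
m = ((-1012)·15 − 52·(-118))/4766 = -4522/2383; c = (498·(-118) − 52·(-1012))/4766 = -3070/2383.

m = -1.90, c = -1.29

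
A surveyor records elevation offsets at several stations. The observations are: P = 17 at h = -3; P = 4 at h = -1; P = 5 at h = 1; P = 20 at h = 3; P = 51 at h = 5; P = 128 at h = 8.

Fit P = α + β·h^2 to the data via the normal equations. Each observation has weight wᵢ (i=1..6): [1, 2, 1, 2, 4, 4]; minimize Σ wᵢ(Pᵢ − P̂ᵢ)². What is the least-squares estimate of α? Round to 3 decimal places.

α = 1.819

Setting ∂/∂α … = 0 gives: 14·α + 386·β = 786;  386·α + 19130·β = 38394.
Δ = 14·19130 − 386² = 118824.
α = (786·19130 − 386·38394)/118824 = 9004/4951; β = (14·38394 − 386·786)/118824 = 9755/4951.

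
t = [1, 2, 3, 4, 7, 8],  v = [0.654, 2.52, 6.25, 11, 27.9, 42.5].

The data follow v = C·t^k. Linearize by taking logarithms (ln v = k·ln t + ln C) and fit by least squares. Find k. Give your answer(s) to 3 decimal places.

Taking logs, ln v = k·ln t + ln C, so regress ln v on ln t.
Σln t = 7.2034, Σ(ln t)² = 11.7199, Σln v = 11.8082, Σln t·ln v = 20.2522.
Equations: 11.7199·k + 7.2034·ln C = 20.2522;  7.2034·k + 6·ln C = 11.8082.
Δ = 11.7199·6 − (7.2034)² = 18.4301; k = (20.2522·6 − 7.2034·11.8082)/18.4301 = 1.97796, ln C = (11.7199·11.8082 − 7.2034·20.2522)/18.4301 = -0.40663.

k = 1.978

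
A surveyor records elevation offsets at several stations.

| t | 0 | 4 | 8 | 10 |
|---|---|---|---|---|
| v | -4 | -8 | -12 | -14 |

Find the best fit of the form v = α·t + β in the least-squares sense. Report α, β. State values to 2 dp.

Compute the Gram sums: Σt·t = 180, Σt = 22, Σ1 = 4.
And Σt·v = -268, Σv = -38.
AᵀA·[α, β]ᵀ = Aᵀv becomes [[180, 22]; [22, 4]]·[α, β]ᵀ = [-268, -38]ᵀ.
Δ = 180·4 − 22² = 236.
α = ((-268)·4 − 22·(-38))/236 = -1; β = (180·(-38) − 22·(-268))/236 = -4.

α = -1.00, β = -4.00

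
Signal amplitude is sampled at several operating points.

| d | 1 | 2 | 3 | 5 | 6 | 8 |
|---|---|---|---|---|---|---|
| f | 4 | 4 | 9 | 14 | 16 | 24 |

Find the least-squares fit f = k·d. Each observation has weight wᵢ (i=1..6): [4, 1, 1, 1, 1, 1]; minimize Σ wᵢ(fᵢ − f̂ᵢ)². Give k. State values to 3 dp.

From the data, Σwᵢ·d·d = 142.
And Σwᵢ·d·f = 409.
So MᵀWM·[k]ᵀ = MᵀWf: [[142]]·[k]ᵀ = [409]ᵀ.
Hence k = 409 / 142 ≈ 2.88028.

k = 2.880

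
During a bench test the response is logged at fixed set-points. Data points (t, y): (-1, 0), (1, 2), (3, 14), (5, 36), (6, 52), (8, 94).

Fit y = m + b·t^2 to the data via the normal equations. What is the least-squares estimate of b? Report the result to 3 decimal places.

b = 1.468

Normal-equation sums: Σ1 = 6, Σt^2 = 136, Σt^2·t^2 = 6100.
Moment sums: Σy = 198, Σt^2·y = 8916.
Normal equations: [[6, 136]; [136, 6100]]·[m, b]ᵀ = [198, 8916]ᵀ.
Eliminating b: 6100·(row 1) − 136·(row 2) gives 18104·m = 6100·198 − 136·8916 = -4776, so m = -597/2263.
Then b = (8916 − 136·(-597/2263))/6100 = 3321/2263.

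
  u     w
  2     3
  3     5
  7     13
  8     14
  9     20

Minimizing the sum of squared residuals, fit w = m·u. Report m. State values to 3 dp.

Setting ∂/∂m … = 0 gives: 207·m = 404.
(Σu·u = 207, Σu·w = 404.)
m = 404/207 = 1.95169.

m = 1.952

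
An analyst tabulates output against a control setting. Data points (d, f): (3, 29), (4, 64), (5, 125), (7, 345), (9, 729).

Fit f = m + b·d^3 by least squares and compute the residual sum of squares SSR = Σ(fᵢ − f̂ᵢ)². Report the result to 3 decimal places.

SSR = 4.550

With design matrix X, XᵀX = [[5, 1288]; [1288, 669540]] and Xᵀf = [1292, 670280]ᵀ.
Eliminating b: 669540·(row 1) − 1288·(row 2) gives 1688756·m = 669540·1292 − 1288·670280 = 1725040, so m = 431260/422189.
Then b = (670280 − 1288·(431260/422189))/669540 = 421826/422189.
Residuals: 422919/422189, -408028/422189, -385885/422189, 537627/422189, -166633/422189; SSR = 1921092/422189.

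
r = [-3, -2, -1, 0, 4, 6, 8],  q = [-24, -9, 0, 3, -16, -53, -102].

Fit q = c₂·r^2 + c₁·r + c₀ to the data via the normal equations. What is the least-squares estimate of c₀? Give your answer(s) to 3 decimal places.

The normal equations are: 5746·c₂ + 756·c₁ + 130·c₀ = -8944;  756·c₂ + 130·c₁ + 12·c₀ = -1108;  130·c₂ + 12·c₁ + 7·c₀ = -201.
(Σr^2·r^2 = 5746, Σr^2·r = 756, Σr^2 = 130, Σr·r = 130, Σr = 12, Σ1 = 7, Σr^2·q = -8944, Σr·q = -1108, Σq = -201.)
Inverting the 3×3 Gram matrix, [c₂, c₁, c₀]ᵀ = [-285655/140601, 136942/46867, 563491/140601]ᵀ.

c₀ = 4.008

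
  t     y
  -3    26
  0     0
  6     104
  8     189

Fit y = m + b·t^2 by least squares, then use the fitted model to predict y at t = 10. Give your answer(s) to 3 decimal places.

ŷ = 294.308

Entries of XᵀX: Σ1 = 4, Σt^2 = 109, Σt^2·t^2 = 5473.
For Xᵀy: Σy = 319, Σt^2·y = 16074.
det = 4·5473 − 109² = 10011.
m = (319·5473 − 109·16074)/10011 = -6179/10011; b = (4·16074 − 109·319)/10011 = 29525/10011.
At t = 10: ŷ = (-6179/10011)·(1) + (29525/10011)·(100) = 982107/3337.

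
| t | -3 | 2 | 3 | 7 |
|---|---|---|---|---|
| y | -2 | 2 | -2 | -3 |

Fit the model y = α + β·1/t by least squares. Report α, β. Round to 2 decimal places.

α = -1.82, β = 3.53

Normal-equation sums: Σ1 = 4, Σ1/t = 9/14, Σ1/t·1/t = 869/1764.
Right-hand side: Σy = -5, Σ1/t·y = 4/7.
So MᵀM·[α, β]ᵀ = Mᵀy: [[4, 9/14]; [9/14, 869/1764]]·[α, β]ᵀ = [-5, 4/7]ᵀ.
Eliminating β: (869/1764)·(row 1) − (9/14)·(row 2) gives (2747/1764)·α = (869/1764)·(-5) − (9/14)·(4/7) = -4993/1764, so α = -4993/2747.
Then β = ((4/7) − (9/14)·(-4993/2747))/(869/1764) = 9702/2747.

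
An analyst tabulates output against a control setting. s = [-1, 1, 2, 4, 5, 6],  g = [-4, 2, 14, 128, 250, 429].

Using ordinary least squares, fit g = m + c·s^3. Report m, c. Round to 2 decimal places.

m = -0.84, c = 2.00

AᵀA·[m, c]ᵀ = Aᵀg reads: 6·m + 413·c = 819;  413·m + 66443·c = 132224.
det = 6·66443 − 413² = 228089.
m = (819·66443 − 413·132224)/228089 = -191695/228089; c = (6·132224 − 413·819)/228089 = 455097/228089.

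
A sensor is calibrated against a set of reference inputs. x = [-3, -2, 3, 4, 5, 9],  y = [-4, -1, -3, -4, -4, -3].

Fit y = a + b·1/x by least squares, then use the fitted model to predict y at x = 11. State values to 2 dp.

ŷ = -3.32

Sums needed: Σ1 = 6, Σ1/x = 11/180, Σ1/x·1/x = 19021/32400.
And Σy = -19, Σ1/x·y = -13/10.
Normal equations: [[6, 11/180]; [11/180, 19021/32400]]·[a, b]ᵀ = [-19, -13/10]ᵀ.
Eliminating b: (19021/32400)·(row 1) − (11/180)·(row 2) gives (22801/6480)·a = (19021/32400)·(-19) − (11/180)·(-13/10) = -14353/1296, so a = -71765/22801.
Then b = ((-13/10) − (11/180)·(-71765/22801))/(19021/32400) = -43020/22801.
At x = 11: ŷ = (-71765/22801)·(1) + (-43020/22801)·(1/11) = -832435/250811.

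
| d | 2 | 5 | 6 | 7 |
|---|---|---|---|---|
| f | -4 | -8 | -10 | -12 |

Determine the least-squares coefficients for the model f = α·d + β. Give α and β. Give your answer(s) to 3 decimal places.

Normal-equation sums: Σd·d = 114, Σd = 20, Σ1 = 4.
Right-hand side: Σd·f = -192, Σf = -34.
Eliminating β: 4·(row 1) − 20·(row 2) gives 56·α = 4·(-192) − 20·(-34) = -88, so α = -11/7.
Then β = ((-34) − 20·(-11/7))/4 = -9/14.

α = -1.571, β = -0.643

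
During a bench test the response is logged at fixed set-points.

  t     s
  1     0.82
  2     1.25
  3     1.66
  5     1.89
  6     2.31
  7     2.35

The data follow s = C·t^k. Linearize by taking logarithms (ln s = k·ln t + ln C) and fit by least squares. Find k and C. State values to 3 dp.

Taking logs, ln s = k·ln t + ln C, so regress ln s on ln t.
Σln t = 7.1389, Σ(ln t)² = 11.2747, Σln s = 2.8597, Σln t·ln s = 4.8988.
Normal system: [[11.2747, 7.1389]; [7.1389, 6]]·[k, ln C]ᵀ = [4.8988, 2.8597]ᵀ.
Slope k = (n·Σln t·ln s − Σln t·Σln s)/(n·Σ(ln t)² − (Σln t)²) = (6·4.8988 − 7.1389·2.8597)/16.6845 = 0.53805; ln C = (Σln s − k·Σln t)/n = -0.16356, so C = exp(-0.16356) = 0.84912.

k = 0.538, C = 0.849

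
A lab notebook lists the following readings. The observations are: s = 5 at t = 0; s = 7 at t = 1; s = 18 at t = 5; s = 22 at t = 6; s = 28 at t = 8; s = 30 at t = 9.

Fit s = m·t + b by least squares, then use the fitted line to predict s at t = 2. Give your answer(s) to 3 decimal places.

ŝ = 10.222

Forming AᵀA = [[207, 29]; [29, 6]] and Aᵀs = [723, 110]ᵀ gives AᵀA·[m, b]ᵀ = Aᵀs.
Determinant 207·6 − 29² = 401.
m = (723·6 − 29·110)/401 = 1148/401; b = (207·110 − 29·723)/401 = 1803/401.
At t = 2: ŝ = (1148/401)·(2) + (1803/401)·(1) = 4099/401.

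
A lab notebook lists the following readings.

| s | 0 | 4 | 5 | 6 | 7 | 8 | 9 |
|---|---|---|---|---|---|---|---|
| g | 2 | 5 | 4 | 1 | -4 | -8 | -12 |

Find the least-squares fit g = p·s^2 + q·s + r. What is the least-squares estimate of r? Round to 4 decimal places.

r = 2.1271

Compute the Gram sums: Σs^2·s^2 = 15235, Σs^2·s = 1989, Σs^2 = 271, Σs·s = 271, Σs = 39, Σ1 = 7.
Right-hand side: Σs^2·g = -1464, Σs·g = -154, Σg = -12.
MᵀM·[p, q, r]ᵀ = Mᵀg becomes [[15235, 1989, 271]; [1989, 271, 39]; [271, 39, 7]]·[p, q, r]ᵀ = [-1464, -154, -12]ᵀ.
Solving the 3×3 system (Gaussian elimination) gives p = -6959/14707, q = 38216/14707, r = 4469/2101.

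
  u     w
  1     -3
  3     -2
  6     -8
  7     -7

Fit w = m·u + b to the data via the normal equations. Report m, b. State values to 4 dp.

m = -0.9231, b = -1.0769

Sums needed: Σu·u = 95, Σu = 17, Σ1 = 4.
Right-hand side: Σu·w = -106, Σw = -20.
MᵀM·[m, b]ᵀ = Mᵀw becomes [[95, 17]; [17, 4]]·[m, b]ᵀ = [-106, -20]ᵀ.
det = 95·4 − 17² = 91.
m = ((-106)·4 − 17·(-20))/91 = -12/13; b = (95·(-20) − 17·(-106))/91 = -14/13.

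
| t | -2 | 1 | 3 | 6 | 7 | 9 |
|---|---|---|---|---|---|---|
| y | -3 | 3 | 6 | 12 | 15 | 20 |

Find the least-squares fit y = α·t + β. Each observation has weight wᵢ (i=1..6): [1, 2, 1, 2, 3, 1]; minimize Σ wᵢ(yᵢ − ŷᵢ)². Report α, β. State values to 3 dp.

α = 2.027, β = 0.680

Setting ∂/∂α … = 0 gives: 315·α + 45·β = 669;  45·α + 10·β = 98.
det = 315·10 − 45² = 1125.
α = (669·10 − 45·98)/1125 = 152/75; β = (315·98 − 45·669)/1125 = 17/25.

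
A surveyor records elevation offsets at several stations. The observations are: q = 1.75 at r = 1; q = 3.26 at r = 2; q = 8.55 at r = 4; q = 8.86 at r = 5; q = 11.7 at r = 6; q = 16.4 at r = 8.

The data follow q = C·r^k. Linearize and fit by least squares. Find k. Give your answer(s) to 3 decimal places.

With ln qᵢ as the transformed response and ln rᵢ as the regressor:
Σln r = 7.5601, Σ(ln r)² = 12.5270, Σln q = 11.3257, Σln r·ln q = 17.5288.
Equations: 12.5270·k + 7.5601·ln C = 17.5288;  7.5601·k + 6·ln C = 11.3257.
Slope k = (n·Σln r·ln q − Σln r·Σln q)/(n·Σ(ln r)² − (Σln r)²) = (6·17.5288 − 7.5601·11.3257)/18.0074 = 1.08566; ln C = (Σln q − k·Σln r)/n = 0.51967.

k = 1.086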